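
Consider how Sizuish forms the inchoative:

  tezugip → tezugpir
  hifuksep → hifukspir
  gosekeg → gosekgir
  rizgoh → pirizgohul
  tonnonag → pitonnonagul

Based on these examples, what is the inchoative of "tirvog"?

pitirvogul

gosekeg and tonnonag both end in -g yet inflect differently (gosekgir, pitonnonagul), so the final letter is not what conditions the rule; the last vowel is.
"tirvog" has last vowel 'o'. The one such stem in the data (rizgoh → pirizgohul) adds pi- … -ul around the stem, so the same rule applies.
The other pattern: stems whose last vowel is 'e' or 'i' delete the last vowel and add -ir.
So tirvog → pitirvogul.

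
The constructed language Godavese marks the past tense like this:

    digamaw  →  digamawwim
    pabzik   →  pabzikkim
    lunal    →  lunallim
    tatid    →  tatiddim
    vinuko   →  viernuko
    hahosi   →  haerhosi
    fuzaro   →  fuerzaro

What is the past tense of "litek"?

"litek" ends in a consonant. The stems ending in a consonant (digamaw → digamawwim, pabzik → pabzikkim, lunal → lunallim) double the final consonant and add -im.
The other pattern: stems ending in a vowel insert -er- after the first vowel.
So litek → litekkim.

litekkim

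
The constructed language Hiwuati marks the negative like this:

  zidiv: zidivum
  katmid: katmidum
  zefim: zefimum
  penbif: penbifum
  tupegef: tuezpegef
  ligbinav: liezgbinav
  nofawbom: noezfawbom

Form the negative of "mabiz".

"mabiz" has last vowel 'i'. The stems whose last vowel is 'i' (zidiv → zidivum, katmid → katmidum, zefim → zefimum) add -um.
The other pattern: stems whose last vowel is 'a', 'e' or 'o' insert -ez- after the first vowel.
So mabiz → mabizum.

mabizum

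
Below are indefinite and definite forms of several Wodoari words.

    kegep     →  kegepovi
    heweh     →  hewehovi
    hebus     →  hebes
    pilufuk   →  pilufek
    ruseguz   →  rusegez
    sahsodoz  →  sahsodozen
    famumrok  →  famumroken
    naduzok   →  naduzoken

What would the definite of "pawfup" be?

ruseguz and sahsodoz both end in -z yet inflect differently (rusegez, sahsodozen), so the final letter is not what conditions the rule; the last vowel is.
"pawfup" has last vowel 'u'. The stems whose last vowel is 'u' (hebus → hebes, pilufuk → pilufek, ruseguz → rusegez) change the last vowel to 'e'.
So pawfup → pawfep.

pawfep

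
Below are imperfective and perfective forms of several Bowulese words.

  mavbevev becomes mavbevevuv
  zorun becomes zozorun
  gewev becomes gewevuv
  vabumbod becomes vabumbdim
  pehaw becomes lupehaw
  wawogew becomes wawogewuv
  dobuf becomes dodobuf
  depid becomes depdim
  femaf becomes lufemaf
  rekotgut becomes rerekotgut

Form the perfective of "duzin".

duznim

wawogew and pehaw both end in -w yet inflect differently (wawogewuv, lupehaw), so the final letter is not what conditions the rule; the last vowel is.
"duzin" has last vowel 'i'. The one such stem in the data (depid → depdim) deletes the last vowel and adds -im (as does vabumbod), so the same rule applies.
So duzin → duznim.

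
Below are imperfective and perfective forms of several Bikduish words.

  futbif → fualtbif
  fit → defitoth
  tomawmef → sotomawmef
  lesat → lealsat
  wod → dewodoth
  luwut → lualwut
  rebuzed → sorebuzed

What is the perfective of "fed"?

fit and lesat both end in -t yet inflect differently (defitoth, lealsat), so the final letter is not what conditions the rule; the number of vowels is.
"fed" has 1 vowel. The stems with 1 vowel (wod → dewodoth, fit → defitoth) add de- … -oth around the stem.
The other patterns: stems with 2 vowels insert -al- after the first vowel; stems with 3 vowels add the prefix so-.
So fed → defedoth.

defedoth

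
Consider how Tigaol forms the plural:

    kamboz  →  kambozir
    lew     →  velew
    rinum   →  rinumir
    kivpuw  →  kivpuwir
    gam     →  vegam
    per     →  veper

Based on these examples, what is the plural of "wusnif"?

wusnifir

kivpuw and lew both end in -w yet inflect differently (kivpuwir, velew), so the final letter is not what conditions the rule; the number of vowels is.
"wusnif" has 2 vowels. The stems with 2 vowels (kamboz → kambozir, rinum → rinumir, kivpuw → kivpuwir) add -ir.
The other pattern: stems with 1 vowel add the prefix ve-.
So wusnif → wusnifir.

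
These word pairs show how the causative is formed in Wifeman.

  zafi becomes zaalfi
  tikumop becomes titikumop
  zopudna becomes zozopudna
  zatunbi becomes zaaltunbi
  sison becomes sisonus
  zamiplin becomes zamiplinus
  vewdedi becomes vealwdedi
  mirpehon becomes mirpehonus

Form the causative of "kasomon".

kasomonus

zamiplin and zafi both have last vowel 'i' yet inflect differently (zamiplinus, zaalfi), so the last vowel is not what conditions the rule; the final letter is.
"kasomon" ends in -n. The stems ending in -n (sison → sisonus, zamiplin → zamiplinus, mirpehon → mirpehonus) add -us.
So kasomon → kasomonus.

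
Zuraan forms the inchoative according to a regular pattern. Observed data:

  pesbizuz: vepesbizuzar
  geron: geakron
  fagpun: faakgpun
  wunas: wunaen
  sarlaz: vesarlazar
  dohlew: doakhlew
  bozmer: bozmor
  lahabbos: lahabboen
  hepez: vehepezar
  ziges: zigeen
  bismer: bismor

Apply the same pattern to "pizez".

vepizezar

hepez and ziges both have last vowel 'e' yet inflect differently (vehepezar, zigeen), so the last vowel is not what conditions the rule; the final letter is.
"pizez" ends in -z. The stems ending in -z (pesbizuz → vepesbizuzar, hepez → vehepezar, sarlaz → vesarlazar) add ve- … -ar around the stem.
So pizez → vepizezar.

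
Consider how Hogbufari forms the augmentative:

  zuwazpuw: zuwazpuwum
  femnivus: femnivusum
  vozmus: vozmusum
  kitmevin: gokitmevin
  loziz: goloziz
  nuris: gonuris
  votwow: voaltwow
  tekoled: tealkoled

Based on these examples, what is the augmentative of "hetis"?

femnivus and nuris both end in -s yet inflect differently (femnivusum, gonuris), so the final letter is not what conditions the rule; the last vowel is.
"hetis" has last vowel 'i'. The stems whose last vowel is 'i' (kitmevin → gokitmevin, loziz → goloziz, nuris → gonuris) add the prefix go-.
The other patterns: stems whose last vowel is 'u' add -um; stems whose last vowel is 'e' or 'o' insert -al- after the first vowel.
So hetis → gohetis.

gohetis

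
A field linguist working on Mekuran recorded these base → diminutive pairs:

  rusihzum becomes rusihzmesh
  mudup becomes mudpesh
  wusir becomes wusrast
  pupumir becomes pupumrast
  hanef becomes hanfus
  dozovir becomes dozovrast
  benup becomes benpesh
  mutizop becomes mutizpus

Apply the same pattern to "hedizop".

hedizpus

mudup and mutizop both end in -p yet inflect differently (mudpesh, mutizpus), so the final letter is not what conditions the rule; the last vowel is.
"hedizop" has last vowel 'o'. The one such stem in the data (mutizop → mutizpus) deletes the last vowel and adds -us (as does hanef), so the same rule applies.
So hedizop → hedizpus.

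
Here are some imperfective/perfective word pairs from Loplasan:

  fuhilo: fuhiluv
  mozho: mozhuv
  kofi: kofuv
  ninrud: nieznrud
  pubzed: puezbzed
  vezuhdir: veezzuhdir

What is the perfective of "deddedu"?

kofi and vezuhdir both have last vowel 'i' yet inflect differently (kofuv, veezzuhdir), so the last vowel is not what conditions the rule; whether the stem ends in a vowel or a consonant is.
"deddedu" ends in a vowel. The stems ending in a vowel (fuhilo → fuhiluv, mozho → mozhuv, kofi → kofuv) drop the final letter and add -uv.
The other pattern: stems ending in a consonant insert -ez- after the first vowel.
So deddedu → deddeduv.

deddeduv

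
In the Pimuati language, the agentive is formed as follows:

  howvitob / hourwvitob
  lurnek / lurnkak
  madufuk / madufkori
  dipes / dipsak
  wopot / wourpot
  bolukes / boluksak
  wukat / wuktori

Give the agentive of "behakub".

behakbori

lurnek and madufuk both end in -k yet inflect differently (lurnkak, madufkori), so the final letter is not what conditions the rule; the last vowel is.
"behakub" has last vowel 'u'. The one such stem in the data (madufuk → madufkori) deletes the last vowel and adds -ori (as does wukat), so the same rule applies.
So behakub → behakbori.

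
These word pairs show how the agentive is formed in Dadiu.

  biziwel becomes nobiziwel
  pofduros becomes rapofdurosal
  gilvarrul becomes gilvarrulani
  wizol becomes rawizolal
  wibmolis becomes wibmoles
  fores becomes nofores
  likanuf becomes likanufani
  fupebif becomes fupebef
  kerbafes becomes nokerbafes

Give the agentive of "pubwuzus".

pubwuzusani

"pubwuzus" has last vowel 'u'. The stems whose last vowel is 'u' (gilvarrul → gilvarrulani, likanuf → likanufani) add -ani.
The other patterns: stems whose last vowel is 'o' add ra- … -al around the stem; stems whose last vowel is 'i' change the last vowel to 'e'; stems whose last vowel is 'e' add the prefix no-.
So pubwuzus → pubwuzusani.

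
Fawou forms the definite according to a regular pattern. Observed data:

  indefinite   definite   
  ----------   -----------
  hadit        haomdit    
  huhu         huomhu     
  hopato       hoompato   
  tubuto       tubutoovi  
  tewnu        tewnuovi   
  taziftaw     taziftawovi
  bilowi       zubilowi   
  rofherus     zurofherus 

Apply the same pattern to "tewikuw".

tewikuwovi

hopato and tubuto both end in -o yet inflect differently (hoompato, tubutoovi), so the final letter is not what conditions the rule; the first letter is.
"tewikuw" begins with t-. The stems beginning with t- (tubuto → tubutoovi, tewnu → tewnuovi, taziftaw → taziftawovi) add -ovi.
So tewikuw → tewikuwovi.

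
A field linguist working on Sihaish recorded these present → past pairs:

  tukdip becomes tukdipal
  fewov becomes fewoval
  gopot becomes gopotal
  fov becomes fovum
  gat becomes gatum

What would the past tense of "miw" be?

miwum

fewov and fov both end in -v yet inflect differently (fewoval, fovum), so the final letter is not what conditions the rule; the number of vowels is.
"miw" has 1 vowel. The stems with 1 vowel (fov → fovum, gat → gatum) add -um.
So miw → miwum.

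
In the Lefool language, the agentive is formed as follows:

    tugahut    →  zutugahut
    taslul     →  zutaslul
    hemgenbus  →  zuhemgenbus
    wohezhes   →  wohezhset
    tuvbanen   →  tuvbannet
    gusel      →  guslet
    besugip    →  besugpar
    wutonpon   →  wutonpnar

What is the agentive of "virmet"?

virmtet

"virmet" has last vowel 'e'. The stems whose last vowel is 'e' (wohezhes → wohezhset, tuvbanen → tuvbannet, gusel → guslet) delete the last vowel and add -et.
The other patterns: stems whose last vowel is 'u' add the prefix zu-; stems whose last vowel is 'i' or 'o' delete the last vowel and add -ar.
So virmet → virmtet.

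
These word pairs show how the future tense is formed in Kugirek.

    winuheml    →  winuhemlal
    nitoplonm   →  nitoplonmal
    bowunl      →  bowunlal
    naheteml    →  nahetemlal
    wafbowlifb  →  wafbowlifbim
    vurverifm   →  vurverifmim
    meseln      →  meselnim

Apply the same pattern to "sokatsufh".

sokatsufhim

nitoplonm and vurverifm both end in -m yet inflect differently (nitoplonmal, vurverifmim), so the final letter is not what conditions the rule; the second-to-last letter is.
"sokatsufh" has second-to-last letter 'f'. The stems whose second-to-last letter is 'f' (wafbowlifb → wafbowlifbim, vurverifm → vurverifmim) add -im.
So sokatsufh → sokatsufhim.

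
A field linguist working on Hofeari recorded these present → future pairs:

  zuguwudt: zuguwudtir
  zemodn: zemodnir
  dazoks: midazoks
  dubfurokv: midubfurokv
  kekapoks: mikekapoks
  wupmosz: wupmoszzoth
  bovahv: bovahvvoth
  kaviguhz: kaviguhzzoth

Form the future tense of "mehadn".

"mehadn" has second-to-last letter 'd'. The stems whose second-to-last letter is 'd' (zuguwudt → zuguwudtir, zemodn → zemodnir) add -ir.
So mehadn → mehadnir.

mehadnir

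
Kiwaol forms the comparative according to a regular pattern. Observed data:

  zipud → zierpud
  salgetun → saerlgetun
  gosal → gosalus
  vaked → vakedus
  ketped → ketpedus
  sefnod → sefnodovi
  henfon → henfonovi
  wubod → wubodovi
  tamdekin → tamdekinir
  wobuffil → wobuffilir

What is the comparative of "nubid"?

zipud and vaked both end in -d yet inflect differently (zierpud, vakedus), so the final letter is not what conditions the rule; the last vowel is.
"nubid" has last vowel 'i'. The stems whose last vowel is 'i' (tamdekin → tamdekinir, wobuffil → wobuffilir) add -ir.
The other patterns: stems whose last vowel is 'u' insert -er- after the first vowel; stems whose last vowel is 'a' or 'e' add -us; stems whose last vowel is 'o' add -ovi.
So nubid → nubidir.

nubidir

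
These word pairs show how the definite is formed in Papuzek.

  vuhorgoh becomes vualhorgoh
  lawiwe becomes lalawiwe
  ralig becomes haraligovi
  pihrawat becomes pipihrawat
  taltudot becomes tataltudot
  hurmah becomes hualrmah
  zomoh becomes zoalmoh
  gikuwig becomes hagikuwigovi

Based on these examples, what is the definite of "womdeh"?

woalmdeh

hurmah and pihrawat both have last vowel 'a' yet inflect differently (hualrmah, pipihrawat), so the last vowel is not what conditions the rule; the final letter is.
"womdeh" ends in -h. The stems ending in -h (vuhorgoh → vualhorgoh, zomoh → zoalmoh, hurmah → hualrmah) insert -al- after the first vowel.
So womdeh → woalmdeh.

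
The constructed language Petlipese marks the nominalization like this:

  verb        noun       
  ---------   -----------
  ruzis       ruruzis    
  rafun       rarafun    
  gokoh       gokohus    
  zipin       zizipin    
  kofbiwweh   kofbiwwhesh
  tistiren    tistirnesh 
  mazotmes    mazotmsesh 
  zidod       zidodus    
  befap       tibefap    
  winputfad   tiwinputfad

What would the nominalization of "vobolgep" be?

winputfad and zidod both end in -d yet inflect differently (tiwinputfad, zidodus), so the final letter is not what conditions the rule; the last vowel is.
"vobolgep" has last vowel 'e'. The stems whose last vowel is 'e' (tistiren → tistirnesh, kofbiwweh → kofbiwwhesh, mazotmes → mazotmsesh) delete the last vowel and add -esh.
The other patterns: stems whose last vowel is 'a' add the prefix ti-; stems whose last vowel is 'o' add -us; stems whose last vowel is 'i' or 'u' repeat the first consonant+vowel as a prefix.
So vobolgep → vobolgpesh.

vobolgpesh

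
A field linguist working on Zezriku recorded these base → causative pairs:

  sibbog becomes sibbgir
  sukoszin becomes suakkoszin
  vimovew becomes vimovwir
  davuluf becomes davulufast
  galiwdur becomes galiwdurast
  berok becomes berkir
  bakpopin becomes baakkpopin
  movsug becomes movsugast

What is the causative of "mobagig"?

moakbagig

movsug and sibbog both end in -g yet inflect differently (movsugast, sibbgir), so the final letter is not what conditions the rule; the last vowel is.
"mobagig" has last vowel 'i'. The stems whose last vowel is 'i' (bakpopin → baakkpopin, sukoszin → suakkoszin) insert -ak- after the first vowel.
The other patterns: stems whose last vowel is 'u' add -ast; stems whose last vowel is 'e' or 'o' delete the last vowel and add -ir.
So mobagig → moakbagig.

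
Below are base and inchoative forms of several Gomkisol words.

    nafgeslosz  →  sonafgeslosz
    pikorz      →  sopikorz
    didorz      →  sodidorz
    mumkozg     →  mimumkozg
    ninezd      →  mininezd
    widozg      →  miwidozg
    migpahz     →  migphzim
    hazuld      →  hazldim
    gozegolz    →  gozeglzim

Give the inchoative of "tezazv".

mitezazv

nafgeslosz and migpahz both end in -z yet inflect differently (sonafgeslosz, migphzim), so the final letter is not what conditions the rule; the second-to-last letter is.
"tezazv" has second-to-last letter 'z'. The stems whose second-to-last letter is 'z' (mumkozg → mimumkozg, ninezd → mininezd, widozg → miwidozg) add the prefix mi-.
The other patterns: stems whose second-to-last letter is 'r' or 's' add the prefix so-; stems whose second-to-last letter is 'h' or 'l' delete the last vowel and add -im.
So tezazv → mitezazv.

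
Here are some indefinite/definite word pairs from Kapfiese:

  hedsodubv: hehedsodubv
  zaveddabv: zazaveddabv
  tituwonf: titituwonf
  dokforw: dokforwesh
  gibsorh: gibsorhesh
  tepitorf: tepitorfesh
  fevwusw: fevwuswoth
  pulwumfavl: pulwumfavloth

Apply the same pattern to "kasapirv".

kasapirvesh

tituwonf and tepitorf both end in -f yet inflect differently (titituwonf, tepitorfesh), so the final letter is not what conditions the rule; the second-to-last letter is.
"kasapirv" has second-to-last letter 'r'. The stems whose second-to-last letter is 'r' (dokforw → dokforwesh, gibsorh → gibsorhesh, tepitorf → tepitorfesh) add -esh.
The other patterns: stems whose second-to-last letter is 'b' or 'n' repeat the first consonant+vowel as a prefix; stems whose second-to-last letter is 's' or 'v' add -oth.
So kasapirv → kasapirvesh.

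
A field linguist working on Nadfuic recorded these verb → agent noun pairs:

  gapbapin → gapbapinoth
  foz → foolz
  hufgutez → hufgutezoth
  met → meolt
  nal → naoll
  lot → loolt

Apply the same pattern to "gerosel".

"gerosel" has 3 vowels. The stems with 3 vowels (hufgutez → hufgutezoth, gapbapin → gapbapinoth) add -oth.
The other pattern: stems with 1 vowel insert -ol- after the first vowel.
So gerosel → geroseloth.

geroseloth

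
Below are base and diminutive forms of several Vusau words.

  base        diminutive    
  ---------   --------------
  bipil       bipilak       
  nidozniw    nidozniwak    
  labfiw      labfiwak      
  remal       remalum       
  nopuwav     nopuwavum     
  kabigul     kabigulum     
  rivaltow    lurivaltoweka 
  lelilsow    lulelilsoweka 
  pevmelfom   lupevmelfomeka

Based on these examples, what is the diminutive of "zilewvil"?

"zilewvil" has last vowel 'i'. The stems whose last vowel is 'i' (bipil → bipilak, nidozniw → nidozniwak, labfiw → labfiwak) add -ak.
The other patterns: stems whose last vowel is 'a' or 'u' add -um; stems whose last vowel is 'o' add lu- … -eka around the stem.
So zilewvil → zilewvilak.

zilewvilak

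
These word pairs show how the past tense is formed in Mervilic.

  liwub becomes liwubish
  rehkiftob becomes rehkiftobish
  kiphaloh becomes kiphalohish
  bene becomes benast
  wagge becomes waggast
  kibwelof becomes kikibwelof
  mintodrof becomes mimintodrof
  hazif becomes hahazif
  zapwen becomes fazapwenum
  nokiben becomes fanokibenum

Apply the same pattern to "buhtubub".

buhtububish

rehkiftob and kibwelof both have last vowel 'o' yet inflect differently (rehkiftobish, kikibwelof), so the last vowel is not what conditions the rule; the final letter is.
"buhtubub" ends in -b. The stems ending in -b (liwub → liwubish, rehkiftob → rehkiftobish) add -ish.
The other patterns: stems ending in -e drop the final letter and add -ast; stems ending in -f repeat the first consonant+vowel as a prefix; stems ending in -n add fa- … -um around the stem.
So buhtubub → buhtububish.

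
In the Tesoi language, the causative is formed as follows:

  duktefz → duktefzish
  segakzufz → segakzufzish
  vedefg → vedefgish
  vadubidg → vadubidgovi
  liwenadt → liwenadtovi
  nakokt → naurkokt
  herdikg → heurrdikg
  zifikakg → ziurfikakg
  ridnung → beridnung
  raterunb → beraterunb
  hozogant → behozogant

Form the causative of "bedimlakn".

beurdimlakn

vedefg and vadubidg both end in -g yet inflect differently (vedefgish, vadubidgovi), so the final letter is not what conditions the rule; the second-to-last letter is.
"bedimlakn" has second-to-last letter 'k'. The stems whose second-to-last letter is 'k' (nakokt → naurkokt, herdikg → heurrdikg, zifikakg → ziurfikakg) insert -ur- after the first vowel.
So bedimlakn → beurdimlakn.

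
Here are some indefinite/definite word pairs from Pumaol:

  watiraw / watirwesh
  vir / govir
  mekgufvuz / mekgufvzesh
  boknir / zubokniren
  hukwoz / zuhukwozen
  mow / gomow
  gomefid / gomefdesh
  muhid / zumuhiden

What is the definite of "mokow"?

zumokowen

vir and boknir both end in -r yet inflect differently (govir, zubokniren), so the final letter is not what conditions the rule; the number of vowels is.
"mokow" has 2 vowels. The stems with 2 vowels (hukwoz → zuhukwozen, boknir → zubokniren, muhid → zumuhiden) add zu- … -en around the stem.
The other patterns: stems with 1 vowel add the prefix go-; stems with 3 vowels delete the last vowel and add -esh.
So mokow → zumokowen.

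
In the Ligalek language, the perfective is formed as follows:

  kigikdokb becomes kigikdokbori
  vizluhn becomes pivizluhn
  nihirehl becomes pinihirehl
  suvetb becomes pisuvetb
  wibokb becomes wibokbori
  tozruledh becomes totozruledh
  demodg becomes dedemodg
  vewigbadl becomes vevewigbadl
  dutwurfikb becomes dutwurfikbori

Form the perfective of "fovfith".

pifovfith

vewigbadl and nihirehl both end in -l yet inflect differently (vevewigbadl, pinihirehl), so the final letter is not what conditions the rule; the second-to-last letter is.
"fovfith" has second-to-last letter 't'. The one such stem in the data (suvetb → pisuvetb) adds the prefix pi-, so the same rule applies.
The other patterns: stems whose second-to-last letter is 'k' add -ori; stems whose second-to-last letter is 'd' repeat the first consonant+vowel as a prefix.
So fovfith → pifovfith.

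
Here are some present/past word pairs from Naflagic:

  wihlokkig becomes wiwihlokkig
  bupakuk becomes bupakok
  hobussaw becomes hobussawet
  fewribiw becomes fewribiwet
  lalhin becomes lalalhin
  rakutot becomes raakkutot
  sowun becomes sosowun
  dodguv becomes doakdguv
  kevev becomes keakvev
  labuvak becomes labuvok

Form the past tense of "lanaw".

dodguv and bupakuk both have last vowel 'u' yet inflect differently (doakdguv, bupakok), so the last vowel is not what conditions the rule; the final letter is.
"lanaw" ends in -w. The stems ending in -w (hobussaw → hobussawet, fewribiw → fewribiwet) add -et.
So lanaw → lanawet.

lanawet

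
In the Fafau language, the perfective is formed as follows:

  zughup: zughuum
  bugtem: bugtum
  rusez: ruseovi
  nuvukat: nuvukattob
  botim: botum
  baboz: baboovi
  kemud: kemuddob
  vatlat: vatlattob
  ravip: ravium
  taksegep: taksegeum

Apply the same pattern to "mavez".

maveovi

taksegep and rusez both have last vowel 'e' yet inflect differently (taksegeum, ruseovi), so the last vowel is not what conditions the rule; the final letter is.
"mavez" ends in -z. The stems ending in -z (rusez → ruseovi, baboz → baboovi) drop the final letter and add -ovi.
So mavez → maveovi.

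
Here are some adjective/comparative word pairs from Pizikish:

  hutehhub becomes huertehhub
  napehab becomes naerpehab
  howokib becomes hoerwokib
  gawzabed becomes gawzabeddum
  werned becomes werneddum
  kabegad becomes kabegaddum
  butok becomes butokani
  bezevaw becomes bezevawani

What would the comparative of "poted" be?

poteddum

"poted" ends in -d. The stems ending in -d (gawzabed → gawzabeddum, werned → werneddum, kabegad → kabegaddum) double the final consonant and add -um.
So poted → poteddum.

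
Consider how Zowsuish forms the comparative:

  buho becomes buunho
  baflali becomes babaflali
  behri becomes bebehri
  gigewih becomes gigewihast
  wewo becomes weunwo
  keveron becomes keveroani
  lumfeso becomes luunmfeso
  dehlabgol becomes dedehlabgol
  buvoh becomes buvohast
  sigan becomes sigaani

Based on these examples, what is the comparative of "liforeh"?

liforehast

"liforeh" ends in -h. The stems ending in -h (buvoh → buvohast, gigewih → gigewihast) add -ast.
So liforeh → liforehast.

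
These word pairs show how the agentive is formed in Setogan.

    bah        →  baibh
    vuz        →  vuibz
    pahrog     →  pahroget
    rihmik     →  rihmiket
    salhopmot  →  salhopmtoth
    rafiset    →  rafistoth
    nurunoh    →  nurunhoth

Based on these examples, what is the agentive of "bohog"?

"bohog" has 2 vowels. The stems with 2 vowels (pahrog → pahroget, rihmik → rihmiket) add -et.
The other patterns: stems with 1 vowel insert -ib- after the first vowel; stems with 3 vowels delete the last vowel and add -oth.
So bohog → bohoget.

bohoget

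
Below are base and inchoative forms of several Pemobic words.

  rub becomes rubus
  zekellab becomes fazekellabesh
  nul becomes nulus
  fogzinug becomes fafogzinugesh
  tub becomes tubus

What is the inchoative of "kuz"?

rub and zekellab both end in -b yet inflect differently (rubus, fazekellabesh), so the final letter is not what conditions the rule; the number of vowels is.
"kuz" has 1 vowel. The stems with 1 vowel (rub → rubus, tub → tubus, nul → nulus) add -us.
The other pattern: stems with 3 vowels add fa- … -esh around the stem.
So kuz → kuzus.

kuzus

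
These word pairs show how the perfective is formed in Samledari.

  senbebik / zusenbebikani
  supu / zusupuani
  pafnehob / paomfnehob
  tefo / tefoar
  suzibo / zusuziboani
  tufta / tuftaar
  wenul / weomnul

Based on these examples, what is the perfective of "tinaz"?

tinazar

"tinaz" begins with t-. The stems beginning with t- (tufta → tuftaar, tefo → tefoar) add -ar.
So tinaz → tinazar.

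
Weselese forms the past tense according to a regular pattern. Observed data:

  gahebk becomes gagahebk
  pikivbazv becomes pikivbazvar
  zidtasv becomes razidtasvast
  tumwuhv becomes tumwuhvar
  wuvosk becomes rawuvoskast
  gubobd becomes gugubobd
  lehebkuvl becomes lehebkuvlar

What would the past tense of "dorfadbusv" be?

radorfadbusvast

gahebk and wuvosk both end in -k yet inflect differently (gagahebk, rawuvoskast), so the final letter is not what conditions the rule; the second-to-last letter is.
"dorfadbusv" has second-to-last letter 's'. The stems whose second-to-last letter is 's' (zidtasv → razidtasvast, wuvosk → rawuvoskast) add ra- … -ast around the stem.
So dorfadbusv → radorfadbusvast.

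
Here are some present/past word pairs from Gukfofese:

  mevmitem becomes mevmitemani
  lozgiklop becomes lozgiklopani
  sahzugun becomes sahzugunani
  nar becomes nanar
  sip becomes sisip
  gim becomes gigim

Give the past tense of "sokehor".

lozgiklop and sip both end in -p yet inflect differently (lozgiklopani, sisip), so the final letter is not what conditions the rule; the number of vowels is.
"sokehor" has 3 vowels. The stems with 3 vowels (mevmitem → mevmitemani, lozgiklop → lozgiklopani, sahzugun → sahzugunani) add -ani.
The other pattern: stems with 1 vowel repeat the first consonant+vowel as a prefix.
So sokehor → sokehorani.

sokehorani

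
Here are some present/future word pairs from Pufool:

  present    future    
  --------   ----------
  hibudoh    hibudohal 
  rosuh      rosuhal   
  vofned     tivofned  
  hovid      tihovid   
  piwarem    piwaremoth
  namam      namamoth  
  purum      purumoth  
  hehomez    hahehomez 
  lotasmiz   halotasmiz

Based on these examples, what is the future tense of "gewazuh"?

"gewazuh" ends in -h. The stems ending in -h (hibudoh → hibudohal, rosuh → rosuhal) add -al.
The other patterns: stems ending in -d add the prefix ti-; stems ending in -m add -oth; stems ending in -z add the prefix ha-.
So gewazuh → gewazuhal.

gewazuhal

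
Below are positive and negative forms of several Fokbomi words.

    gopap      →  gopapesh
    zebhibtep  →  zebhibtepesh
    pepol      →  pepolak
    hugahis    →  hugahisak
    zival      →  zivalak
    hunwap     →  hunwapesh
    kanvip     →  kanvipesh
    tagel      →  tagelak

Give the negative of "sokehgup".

sokehgupesh

zebhibtep and tagel both have last vowel 'e' yet inflect differently (zebhibtepesh, tagelak), so the last vowel is not what conditions the rule; the final letter is.
"sokehgup" ends in -p. The stems ending in -p (hunwap → hunwapesh, gopap → gopapesh, zebhibtep → zebhibtepesh) add -esh.
The other pattern: stems ending in -l or -s add -ak.
So sokehgup → sokehgupesh.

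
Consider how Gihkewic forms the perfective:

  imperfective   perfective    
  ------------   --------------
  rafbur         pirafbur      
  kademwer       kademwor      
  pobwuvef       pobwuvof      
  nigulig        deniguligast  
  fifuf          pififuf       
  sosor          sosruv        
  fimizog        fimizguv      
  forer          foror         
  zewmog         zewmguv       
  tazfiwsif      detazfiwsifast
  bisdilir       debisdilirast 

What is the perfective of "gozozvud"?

sosor and kademwer both end in -r yet inflect differently (sosruv, kademwor), so the final letter is not what conditions the rule; the last vowel is.
"gozozvud" has last vowel 'u'. The stems whose last vowel is 'u' (fifuf → pififuf, rafbur → pirafbur) add the prefix pi-.
The other patterns: stems whose last vowel is 'o' delete the last vowel and add -uv; stems whose last vowel is 'e' change the last vowel to 'o'; stems whose last vowel is 'i' add de- … -ast around the stem.
So gozozvud → pigozozvud.

pigozozvud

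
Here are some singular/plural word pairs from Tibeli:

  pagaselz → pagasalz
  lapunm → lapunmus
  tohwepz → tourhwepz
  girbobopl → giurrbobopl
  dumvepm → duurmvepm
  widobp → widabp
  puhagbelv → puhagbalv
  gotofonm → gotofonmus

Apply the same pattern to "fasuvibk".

dumvepm and gotofonm both end in -m yet inflect differently (duurmvepm, gotofonmus), so the final letter is not what conditions the rule; the second-to-last letter is.
"fasuvibk" has second-to-last letter 'b'. The one such stem in the data (widobp → widabp) changes the last vowel to 'a' (as do pagaselz, puhagbelv), so the same rule applies.
The other patterns: stems whose second-to-last letter is 'p' insert -ur- after the first vowel; stems whose second-to-last letter is 'n' add -us.
So fasuvibk → fasuvabk.

fasuvabk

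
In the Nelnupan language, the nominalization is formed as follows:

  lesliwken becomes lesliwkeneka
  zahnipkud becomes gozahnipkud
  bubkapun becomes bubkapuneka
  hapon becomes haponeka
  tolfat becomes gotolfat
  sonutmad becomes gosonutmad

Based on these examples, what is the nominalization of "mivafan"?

mivafaneka

"mivafan" ends in -n. The stems ending in -n (bubkapun → bubkapuneka, lesliwken → lesliwkeneka, hapon → haponeka) add -eka.
The other pattern: stems ending in -d or -t add the prefix go-.
So mivafan → mivafaneka.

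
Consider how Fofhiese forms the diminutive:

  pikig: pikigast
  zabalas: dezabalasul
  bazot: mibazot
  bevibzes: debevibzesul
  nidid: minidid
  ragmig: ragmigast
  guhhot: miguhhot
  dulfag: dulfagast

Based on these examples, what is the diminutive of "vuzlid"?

mivuzlid

dulfag and zabalas both have last vowel 'a' yet inflect differently (dulfagast, dezabalasul), so the last vowel is not what conditions the rule; the final letter is.
"vuzlid" ends in -d. The one such stem in the data (nidid → minidid) adds the prefix mi-, so the same rule applies.
The other patterns: stems ending in -g add -ast; stems ending in -s add de- … -ul around the stem.
So vuzlid → mivuzlid.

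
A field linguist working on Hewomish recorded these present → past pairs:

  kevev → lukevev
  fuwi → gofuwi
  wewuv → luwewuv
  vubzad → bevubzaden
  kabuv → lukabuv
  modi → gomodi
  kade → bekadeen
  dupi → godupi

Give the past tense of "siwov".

kevev and kade both have last vowel 'e' yet inflect differently (lukevev, bekadeen), so the last vowel is not what conditions the rule; the final letter is.
"siwov" ends in -v. The stems ending in -v (kabuv → lukabuv, kevev → lukevev, wewuv → luwewuv) add the prefix lu-.
So siwov → lusiwov.

lusiwov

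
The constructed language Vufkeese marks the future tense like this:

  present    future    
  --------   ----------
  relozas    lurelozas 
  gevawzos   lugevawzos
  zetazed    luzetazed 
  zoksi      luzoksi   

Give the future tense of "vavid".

luvavid

Every pair shown (relozas → lurelozas, gevawzos → lugevawzos, zetazed → luzetazed, …) follows the same rule: add the prefix lu-.
So vavid → luvavid.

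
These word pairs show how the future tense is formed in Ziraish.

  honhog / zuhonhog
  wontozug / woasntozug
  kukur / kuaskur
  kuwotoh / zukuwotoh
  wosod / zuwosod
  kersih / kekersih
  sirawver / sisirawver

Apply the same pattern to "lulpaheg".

wontozug and honhog both end in -g yet inflect differently (woasntozug, zuhonhog), so the final letter is not what conditions the rule; the last vowel is.
"lulpaheg" has last vowel 'e'. The one such stem in the data (sirawver → sisirawver) repeats the first consonant+vowel as a prefix (as does kersih), so the same rule applies.
So lulpaheg → lululpaheg.

lululpaheg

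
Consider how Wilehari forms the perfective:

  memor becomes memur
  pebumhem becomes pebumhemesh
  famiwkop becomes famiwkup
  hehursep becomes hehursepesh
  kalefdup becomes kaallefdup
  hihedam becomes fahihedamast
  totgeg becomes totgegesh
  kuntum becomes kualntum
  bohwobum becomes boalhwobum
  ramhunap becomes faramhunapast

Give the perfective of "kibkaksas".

fakibkaksasast

"kibkaksas" has last vowel 'a'. The stems whose last vowel is 'a' (hihedam → fahihedamast, ramhunap → faramhunapast) add fa- … -ast around the stem.
So kibkaksas → fakibkaksasast.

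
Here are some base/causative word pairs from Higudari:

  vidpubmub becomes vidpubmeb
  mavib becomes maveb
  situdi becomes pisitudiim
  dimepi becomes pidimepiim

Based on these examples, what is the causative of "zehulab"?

situdi and mavib both have last vowel 'i' yet inflect differently (pisitudiim, maveb), so the last vowel is not what conditions the rule; whether the stem ends in a vowel or a consonant is.
"zehulab" ends in a consonant. The stems ending in a consonant (vidpubmub → vidpubmeb, mavib → maveb) change the last vowel to 'e'.
So zehulab → zehuleb.

zehuleb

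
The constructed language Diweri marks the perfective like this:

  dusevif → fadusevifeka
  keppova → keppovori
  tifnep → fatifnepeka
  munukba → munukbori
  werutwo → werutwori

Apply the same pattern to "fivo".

werutwo and dusevif both have 3 vowels yet inflect differently (werutwori, fadusevifeka), so the number of vowels is not what conditions the rule; whether the stem ends in a vowel or a consonant is.
"fivo" ends in a vowel. The stems ending in a vowel (werutwo → werutwori, munukba → munukbori, keppova → keppovori) drop the final letter and add -ori.
So fivo → fivori.

fivori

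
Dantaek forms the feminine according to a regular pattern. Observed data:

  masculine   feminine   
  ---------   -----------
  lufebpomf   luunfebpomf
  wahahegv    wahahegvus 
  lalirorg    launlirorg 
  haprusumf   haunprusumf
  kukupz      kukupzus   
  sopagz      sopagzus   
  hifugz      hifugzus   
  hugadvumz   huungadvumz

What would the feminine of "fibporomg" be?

hugadvumz and kukupz both end in -z yet inflect differently (huungadvumz, kukupzus), so the final letter is not what conditions the rule; the second-to-last letter is.
"fibporomg" has second-to-last letter 'm'. The stems whose second-to-last letter is 'm' (haprusumf → haunprusumf, lufebpomf → luunfebpomf, hugadvumz → huungadvumz) insert -un- after the first vowel.
So fibporomg → fiunbporomg.

fiunbporomg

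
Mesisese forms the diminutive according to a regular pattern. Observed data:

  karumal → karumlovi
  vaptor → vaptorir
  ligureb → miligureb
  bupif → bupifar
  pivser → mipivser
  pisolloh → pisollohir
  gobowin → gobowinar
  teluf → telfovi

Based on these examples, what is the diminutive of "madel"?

mimadel

pivser and vaptor both end in -r yet inflect differently (mipivser, vaptorir), so the final letter is not what conditions the rule; the last vowel is.
"madel" has last vowel 'e'. The stems whose last vowel is 'e' (pivser → mipivser, ligureb → miligureb) add the prefix mi-.
The other patterns: stems whose last vowel is 'o' add -ir; stems whose last vowel is 'i' add -ar; stems whose last vowel is 'a' or 'u' delete the last vowel and add -ovi.
So madel → mimadel.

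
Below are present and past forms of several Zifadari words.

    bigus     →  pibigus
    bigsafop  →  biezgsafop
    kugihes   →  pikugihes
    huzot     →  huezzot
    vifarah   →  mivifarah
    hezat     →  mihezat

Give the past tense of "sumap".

misumap

huzot and hezat both end in -t yet inflect differently (huezzot, mihezat), so the final letter is not what conditions the rule; the last vowel is.
"sumap" has last vowel 'a'. The stems whose last vowel is 'a' (hezat → mihezat, vifarah → mivifarah) add the prefix mi-.
The other patterns: stems whose last vowel is 'o' insert -ez- after the first vowel; stems whose last vowel is 'e' or 'u' add the prefix pi-.
So sumap → misumap.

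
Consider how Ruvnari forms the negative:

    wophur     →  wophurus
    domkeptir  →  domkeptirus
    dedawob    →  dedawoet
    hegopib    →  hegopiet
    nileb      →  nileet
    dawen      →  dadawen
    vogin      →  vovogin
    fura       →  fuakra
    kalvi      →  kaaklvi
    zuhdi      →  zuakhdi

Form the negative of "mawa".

domkeptir and hegopib both have last vowel 'i' yet inflect differently (domkeptirus, hegopiet), so the last vowel is not what conditions the rule; the final letter is.
"mawa" ends in -a. The one such stem in the data (fura → fuakra) inserts -ak- after the first vowel (as do kalvi, zuhdi), so the same rule applies.
So mawa → maakwa.

maakwa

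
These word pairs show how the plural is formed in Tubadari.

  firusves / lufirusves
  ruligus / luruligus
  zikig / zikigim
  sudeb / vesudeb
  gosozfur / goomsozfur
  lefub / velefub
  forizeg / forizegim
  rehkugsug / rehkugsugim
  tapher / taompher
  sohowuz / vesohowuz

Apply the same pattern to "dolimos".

ludolimos

"dolimos" ends in -s. The stems ending in -s (ruligus → luruligus, firusves → lufirusves) add the prefix lu-.
The other patterns: stems ending in -r insert -om- after the first vowel; stems ending in -g add -im; stems ending in -b or -z add the prefix ve-.
So dolimos → ludolimos.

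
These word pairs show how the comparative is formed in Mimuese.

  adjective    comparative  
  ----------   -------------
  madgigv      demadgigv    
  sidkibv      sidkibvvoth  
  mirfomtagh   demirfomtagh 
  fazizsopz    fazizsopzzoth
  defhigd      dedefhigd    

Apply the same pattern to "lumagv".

delumagv

"lumagv" has second-to-last letter 'g'. The stems whose second-to-last letter is 'g' (defhigd → dedefhigd, mirfomtagh → demirfomtagh, madgigv → demadgigv) add the prefix de-.
The other pattern: stems whose second-to-last letter is 'b' or 'p' double the final consonant and add -oth.
So lumagv → delumagv.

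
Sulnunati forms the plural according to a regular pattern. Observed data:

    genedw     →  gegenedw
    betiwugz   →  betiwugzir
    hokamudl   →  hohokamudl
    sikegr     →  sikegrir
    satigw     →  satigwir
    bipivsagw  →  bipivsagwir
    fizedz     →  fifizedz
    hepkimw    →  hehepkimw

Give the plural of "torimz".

totorimz

betiwugz and fizedz both end in -z yet inflect differently (betiwugzir, fifizedz), so the final letter is not what conditions the rule; the second-to-last letter is.
"torimz" has second-to-last letter 'm'. The one such stem in the data (hepkimw → hehepkimw) repeats the first consonant+vowel as a prefix (as do fizedz, hokamudl), so the same rule applies.
So torimz → totorimz.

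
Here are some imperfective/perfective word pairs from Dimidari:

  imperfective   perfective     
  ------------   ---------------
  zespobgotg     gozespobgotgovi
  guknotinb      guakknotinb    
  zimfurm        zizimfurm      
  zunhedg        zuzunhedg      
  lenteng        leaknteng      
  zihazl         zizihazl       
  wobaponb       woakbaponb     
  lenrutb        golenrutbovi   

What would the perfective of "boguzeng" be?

"boguzeng" has second-to-last letter 'n'. The stems whose second-to-last letter is 'n' (wobaponb → woakbaponb, lenteng → leaknteng, guknotinb → guakknotinb) insert -ak- after the first vowel.
So boguzeng → boakguzeng.

boakguzeng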